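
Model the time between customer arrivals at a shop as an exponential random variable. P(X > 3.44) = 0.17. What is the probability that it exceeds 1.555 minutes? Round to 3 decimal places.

e^(−λ·3.44) = 0.17 ⇒ λ = −ln(0.17)/3.44 = 0.515104.
P(X > 1.555) = e^(−0.515104·1.555) = e^(−0.80099) ≈ 0.449.

0.449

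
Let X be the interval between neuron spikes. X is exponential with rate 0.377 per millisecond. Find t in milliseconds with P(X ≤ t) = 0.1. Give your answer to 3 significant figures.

Set 1 − e^(−λt) = 0.1, so t = −ln(0.9)/λ = 0.10536/0.377 ≈ 0.279471 milliseconds.

0.279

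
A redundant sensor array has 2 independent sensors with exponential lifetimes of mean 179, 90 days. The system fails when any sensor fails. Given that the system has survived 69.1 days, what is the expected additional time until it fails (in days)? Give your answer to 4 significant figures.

59.89

First-failure rate Σλ = 1/179 + 1/90 = 0.0166977.
By memorylessness the expected residual is 1/Σλ = 59.8885 days, regardless of the 69.1 already elapsed.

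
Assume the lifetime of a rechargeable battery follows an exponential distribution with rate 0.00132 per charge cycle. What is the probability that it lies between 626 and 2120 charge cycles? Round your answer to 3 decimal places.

0.377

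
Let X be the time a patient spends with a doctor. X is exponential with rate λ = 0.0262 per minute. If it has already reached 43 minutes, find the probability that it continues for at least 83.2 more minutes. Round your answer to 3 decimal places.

0.113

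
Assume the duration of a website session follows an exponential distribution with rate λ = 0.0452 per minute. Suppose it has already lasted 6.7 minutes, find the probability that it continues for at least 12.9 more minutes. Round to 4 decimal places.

0.5582

By the memoryless property, P(X > 6.7+12.9 | X > 6.7) = P(X > 12.9).
P(X > 12.9) = e^(−0.58308) ≈ 0.5582.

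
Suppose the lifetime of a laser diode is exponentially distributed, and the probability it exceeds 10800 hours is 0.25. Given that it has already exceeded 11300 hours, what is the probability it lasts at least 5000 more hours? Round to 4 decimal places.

From e^(−λ·10800) = 0.25, λ = −ln(0.25)/10800 = 0.000128361.
Memoryless: P(X > 11300+5000 | X > 11300) = P(X > 5000) = e^(−0.000128361·5000) ≈ 0.5263.

0.5263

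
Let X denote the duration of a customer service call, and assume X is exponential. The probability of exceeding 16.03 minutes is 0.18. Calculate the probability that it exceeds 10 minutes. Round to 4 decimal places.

0.3431

e^(−λ·16.03) = 0.18 ⇒ λ = −ln(0.18)/16.03 = 0.106974.
P(X > 10) = e^(−0.106974·10) = e^(−1.0697) ≈ 0.3431.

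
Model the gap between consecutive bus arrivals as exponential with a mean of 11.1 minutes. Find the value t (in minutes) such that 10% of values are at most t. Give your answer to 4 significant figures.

1.170

The rate is λ = 1/11.1 = 0.0900901 per minute.
Set 1 − e^(−λt) = 0.1, so t = −ln(0.9)/λ = 0.10536/0.0900901 ≈ 1.1695 minutes.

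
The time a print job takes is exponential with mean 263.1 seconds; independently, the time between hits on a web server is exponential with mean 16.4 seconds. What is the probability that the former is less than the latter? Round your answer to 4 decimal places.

0.0587

λ_1 = 1/263.1 = 0.00380084, λ_2 = 1/16.4 = 0.0609756.
For independent exponentials, P(the former < the latter) = λ_1/(λ_1+λ_2) = 0.00380084/0.0647764 ≈ 0.0587.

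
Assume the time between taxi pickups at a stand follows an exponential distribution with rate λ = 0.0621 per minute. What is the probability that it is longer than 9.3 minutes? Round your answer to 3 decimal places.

P(X > 9.3) = e^(−λ·9.3) = e^(−0.57753) ≈ 0.561.

0.561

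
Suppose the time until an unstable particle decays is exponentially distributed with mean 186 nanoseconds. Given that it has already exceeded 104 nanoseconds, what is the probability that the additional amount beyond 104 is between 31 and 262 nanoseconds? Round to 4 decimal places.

The rate is λ = 1/186 = 0.00537634 per nanosecond.
Memoryless: the residual past 104 is again Exp(λ).
P(31 < residual < 262) = e^(−λ·31) − e^(−λ·262) = 0.84648 − 0.24448 ≈ 0.6020.

0.6020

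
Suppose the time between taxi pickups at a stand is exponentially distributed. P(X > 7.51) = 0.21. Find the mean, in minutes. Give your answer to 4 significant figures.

e^(−λ·7.51) = 0.21 ⇒ λ = −ln(0.21)/7.51 = 0.207809.
Mean = 1/λ = 4.8121 minutes.

4.812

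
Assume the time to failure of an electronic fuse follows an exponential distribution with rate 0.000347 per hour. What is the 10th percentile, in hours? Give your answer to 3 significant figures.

304

Set 1 − e^(−λt) = 0.1, so t = −ln(0.9)/λ = 0.10536/0.000347 ≈ 303.633 hours.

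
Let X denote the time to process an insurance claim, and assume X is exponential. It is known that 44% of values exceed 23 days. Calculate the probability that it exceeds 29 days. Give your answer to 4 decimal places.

e^(−λ·23) = 0.44 ⇒ λ = −ln(0.44)/23 = 0.0356948.
P(X > 29) = e^(−0.0356948·29) = e^(−1.0351) ≈ 0.3552.

0.3552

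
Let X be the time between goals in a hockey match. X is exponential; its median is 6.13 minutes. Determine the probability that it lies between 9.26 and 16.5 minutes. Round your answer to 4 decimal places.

0.1962

For an exponential, median = ln(2)/λ, so λ = ln 2 / 6.13 = 0.113075 per minute.
P(9.26 < X < 16.5) = e^(−λ·9.26) − e^(−λ·16.5) = 0.35096 − 0.15478 ≈ 0.1962.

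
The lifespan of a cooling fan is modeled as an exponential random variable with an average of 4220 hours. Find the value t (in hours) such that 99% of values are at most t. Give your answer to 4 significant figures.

The rate is λ = 1/4220 = 0.000236967 per hour.
Set 1 − e^(−λt) = 0.99, so t = −ln(0.01)/λ = 4.6052/0.000236967 ≈ 19433.8 hours.

19430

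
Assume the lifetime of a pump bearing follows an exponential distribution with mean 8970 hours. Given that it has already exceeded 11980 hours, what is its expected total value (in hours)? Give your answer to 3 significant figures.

The rate is λ = 1/8970 = 0.000111483 per hour.
By memorylessness, E[X | X > 11980] = 11980 + 1/λ = 11980 + 8970 = 20950 hours.

21000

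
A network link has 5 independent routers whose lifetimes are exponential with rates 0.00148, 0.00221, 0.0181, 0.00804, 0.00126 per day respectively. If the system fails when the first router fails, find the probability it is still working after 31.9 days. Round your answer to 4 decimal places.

0.3709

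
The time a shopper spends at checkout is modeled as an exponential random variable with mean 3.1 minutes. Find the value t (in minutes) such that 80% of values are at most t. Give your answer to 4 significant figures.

The rate is λ = 1/3.1 = 0.322581 per minute.
Set 1 − e^(−λt) = 0.8, so t = −ln(0.2)/λ = 1.6094/0.322581 ≈ 4.98926 minutes.

4.989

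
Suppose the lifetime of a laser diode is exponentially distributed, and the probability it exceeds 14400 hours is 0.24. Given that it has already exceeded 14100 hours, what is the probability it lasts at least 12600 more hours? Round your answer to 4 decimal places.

0.2869

From e^(−λ·14400) = 0.24, λ = −ln(0.24)/14400 = 0.0000991053.
Memoryless: P(X > 14100+12600 | X > 14100) = P(X > 12600) = e^(−0.0000991053·12600) ≈ 0.2869.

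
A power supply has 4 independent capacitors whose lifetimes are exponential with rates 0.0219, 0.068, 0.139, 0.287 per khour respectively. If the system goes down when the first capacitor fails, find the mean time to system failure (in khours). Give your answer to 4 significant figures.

1.938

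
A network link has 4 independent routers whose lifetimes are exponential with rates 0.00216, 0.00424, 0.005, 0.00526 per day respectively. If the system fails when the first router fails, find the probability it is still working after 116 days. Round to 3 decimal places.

The time to first failure is exponential with rate Σλ = 0.00216 + 0.00424 + 0.005 + 0.00526 = 0.01666.
P(min > 116) = e^(−0.01666·116) = e^(−1.9326) ≈ 0.145.

0.145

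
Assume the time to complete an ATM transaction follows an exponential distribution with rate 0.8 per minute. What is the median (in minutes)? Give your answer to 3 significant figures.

0.866

Set 1 − e^(−λt) = 0.5, so t = −ln(0.5)/λ = 0.69315/0.8 ≈ 0.866434 minutes.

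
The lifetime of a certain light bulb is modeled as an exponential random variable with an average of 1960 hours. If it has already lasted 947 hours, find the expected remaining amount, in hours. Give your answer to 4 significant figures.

1960

The rate is λ = 1/1960 = 0.000510204 per hour.
By memorylessness, the remaining amount past any threshold is again Exp(λ) with mean 1/λ = 1960 hours.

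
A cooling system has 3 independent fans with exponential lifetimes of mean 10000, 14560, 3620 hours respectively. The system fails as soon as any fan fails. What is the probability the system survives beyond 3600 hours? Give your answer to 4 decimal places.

The first failure time is exponential with rate Σλ_i = 1/10000 + 1/14560 + 1/3620 = 0.000444924 per hour.
P(min > 3600) = e^(−0.000444924·3600) = e^(−1.6017) ≈ 0.2015.

0.2015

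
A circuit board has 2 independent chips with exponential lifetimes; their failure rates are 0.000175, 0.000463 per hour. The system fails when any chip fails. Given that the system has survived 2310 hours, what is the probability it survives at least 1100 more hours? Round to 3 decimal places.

Time to first failure ~ Exp(Σλ) with Σλ = 0.000638.
By memorylessness, P(T > 2310+1100 | T > 2310) = P(T > 1100) = e^(−0.000638·1100) ≈ 0.496.

0.496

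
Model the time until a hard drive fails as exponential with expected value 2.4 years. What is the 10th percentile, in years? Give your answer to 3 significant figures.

0.253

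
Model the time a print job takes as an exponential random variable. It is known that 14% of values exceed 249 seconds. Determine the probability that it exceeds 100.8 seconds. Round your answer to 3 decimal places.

0.451

e^(−λ·249) = 0.14 ⇒ λ = −ln(0.14)/249 = 0.00789604.
P(X > 100.8) = e^(−0.00789604·100.8) = e^(−0.79592) ≈ 0.451.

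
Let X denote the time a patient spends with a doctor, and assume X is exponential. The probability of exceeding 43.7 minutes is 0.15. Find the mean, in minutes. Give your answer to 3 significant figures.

23.0

e^(−λ·43.7) = 0.15 ⇒ λ = −ln(0.15)/43.7 = 0.0434124.
Mean = 1/λ = 23.0349 minutes.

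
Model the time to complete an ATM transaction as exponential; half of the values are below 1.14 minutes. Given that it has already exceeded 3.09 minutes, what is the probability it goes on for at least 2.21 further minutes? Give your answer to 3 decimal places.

For an exponential, median = ln(2)/λ, so λ = ln 2 / 1.14 = 0.608024 per minute.
By the memoryless property, P(X > 3.09+2.21 | X > 3.09) = P(X > 2.21).
P(X > 2.21) = e^(−1.3437) ≈ 0.261.

0.261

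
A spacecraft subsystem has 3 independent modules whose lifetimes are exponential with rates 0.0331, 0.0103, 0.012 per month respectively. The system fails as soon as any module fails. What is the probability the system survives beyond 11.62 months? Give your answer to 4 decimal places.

0.5253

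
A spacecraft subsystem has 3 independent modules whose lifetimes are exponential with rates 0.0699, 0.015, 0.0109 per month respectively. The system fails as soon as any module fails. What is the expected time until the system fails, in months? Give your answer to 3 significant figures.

The time to first failure is exponential with rate Σλ = 0.0699 + 0.015 + 0.0109 = 0.0958.
E[min] = 1/Σλ = 1/0.0958 = 10.4384 months.

10.4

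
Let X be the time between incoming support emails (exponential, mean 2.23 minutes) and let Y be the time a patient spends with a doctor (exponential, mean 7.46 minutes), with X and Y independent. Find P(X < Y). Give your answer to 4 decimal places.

0.7699

λ_1 = 1/2.23 = 0.44843, λ_2 = 1/7.46 = 0.134048.
For independent exponentials, P(X < Y) = λ_1/(λ_1+λ_2) = 0.44843/0.582479 ≈ 0.7699.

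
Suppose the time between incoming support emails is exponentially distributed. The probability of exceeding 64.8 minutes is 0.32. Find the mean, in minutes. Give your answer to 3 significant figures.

56.9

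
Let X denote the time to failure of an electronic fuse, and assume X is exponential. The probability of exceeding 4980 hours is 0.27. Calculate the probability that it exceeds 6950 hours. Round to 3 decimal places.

e^(−λ·4980) = 0.27 ⇒ λ = −ln(0.27)/4980 = 0.000262918.
P(X > 6950) = e^(−0.000262918·6950) = e^(−1.8273) ≈ 0.161.

0.161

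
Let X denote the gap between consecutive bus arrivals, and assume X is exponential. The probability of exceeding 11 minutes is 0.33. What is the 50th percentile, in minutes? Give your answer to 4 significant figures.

e^(−λ·11) = 0.33 ⇒ λ = −ln(0.33)/11 = 0.100788.
50th percentile: 1 − e^(−λt) = 0.5, t = −ln(0.5)/λ = 6.87731 minutes.

6.877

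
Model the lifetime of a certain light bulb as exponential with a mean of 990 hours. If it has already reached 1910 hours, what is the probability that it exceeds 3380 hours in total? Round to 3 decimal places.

0.227

The rate is λ = 1/990 = 0.0010101 per hour.
The exponential is memoryless, so the remaining time is again Exp(λ): the condition X > 1910 is irrelevant.
P(X > 1470) = e^(−1.4848) ≈ 0.227.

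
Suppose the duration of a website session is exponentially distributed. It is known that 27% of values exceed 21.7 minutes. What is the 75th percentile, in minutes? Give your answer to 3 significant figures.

e^(−λ·21.7) = 0.27 ⇒ λ = −ln(0.27)/21.7 = 0.0603379.
75th percentile: 1 − e^(−λt) = 0.75, t = −ln(0.25)/λ = 22.9755 minutes.

23.0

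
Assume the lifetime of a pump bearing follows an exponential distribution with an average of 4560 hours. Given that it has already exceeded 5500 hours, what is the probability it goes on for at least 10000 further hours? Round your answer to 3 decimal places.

The rate is λ = 1/4560 = 0.000219298 per hour.
By the memoryless property, P(X > 5500+10000 | X > 5500) = P(X > 10000).
P(X > 10000) = e^(−2.193) ≈ 0.112.

0.112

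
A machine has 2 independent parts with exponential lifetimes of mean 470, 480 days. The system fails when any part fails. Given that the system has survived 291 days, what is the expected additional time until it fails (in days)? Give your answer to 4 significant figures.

237.5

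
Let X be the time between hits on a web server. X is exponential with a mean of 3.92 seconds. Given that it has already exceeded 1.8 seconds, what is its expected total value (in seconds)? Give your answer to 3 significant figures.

5.72

The rate is λ = 1/3.92 = 0.255102 per second.
By memorylessness, E[X | X > 1.8] = 1.8 + 1/λ = 1.8 + 3.92 = 5.72 seconds.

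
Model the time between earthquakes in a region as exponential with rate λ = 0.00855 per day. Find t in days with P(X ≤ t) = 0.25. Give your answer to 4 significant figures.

Set 1 − e^(−λt) = 0.25, so t = −ln(0.75)/λ = 0.28768/0.00855 ≈ 33.647 days.

33.65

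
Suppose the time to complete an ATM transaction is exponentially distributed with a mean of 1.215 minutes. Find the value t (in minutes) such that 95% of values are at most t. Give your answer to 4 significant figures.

3.640

The rate is λ = 1/1.215 = 0.823045 per minute.
Set 1 − e^(−λt) = 0.95, so t = −ln(0.05)/λ = 2.9957/0.823045 ≈ 3.63981 minutes.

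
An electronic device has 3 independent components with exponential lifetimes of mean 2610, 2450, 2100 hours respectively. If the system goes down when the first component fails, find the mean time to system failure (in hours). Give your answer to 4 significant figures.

789.0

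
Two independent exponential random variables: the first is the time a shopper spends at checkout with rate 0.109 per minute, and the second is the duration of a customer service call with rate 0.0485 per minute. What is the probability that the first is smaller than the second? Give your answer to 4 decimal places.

0.6921

λ_1 = 0.109, λ_2 = 0.0485.
For independent exponentials, P(the first < the second) = λ_1/(λ_1+λ_2) = 0.109/0.1575 ≈ 0.6921.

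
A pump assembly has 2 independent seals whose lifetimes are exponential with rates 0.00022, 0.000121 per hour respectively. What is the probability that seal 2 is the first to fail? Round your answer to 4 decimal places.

The time to first failure is exponential with rate Σλ = 0.00022 + 0.000121 = 0.000341.
P(seal 2 first) = λ_2/Σλ = 0.000121/0.000341 ≈ 0.3548.

0.3548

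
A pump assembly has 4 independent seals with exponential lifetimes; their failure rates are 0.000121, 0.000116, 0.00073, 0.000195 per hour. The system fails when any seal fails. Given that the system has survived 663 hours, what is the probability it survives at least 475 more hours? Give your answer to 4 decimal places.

0.5758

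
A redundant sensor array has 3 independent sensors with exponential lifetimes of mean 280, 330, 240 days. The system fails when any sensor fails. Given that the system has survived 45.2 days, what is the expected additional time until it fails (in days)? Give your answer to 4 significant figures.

92.86

First-failure rate Σλ = 1/280 + 1/330 + 1/240 = 0.0107684.
By memorylessness the expected residual is 1/Σλ = 92.8643 days, regardless of the 45.2 already elapsed.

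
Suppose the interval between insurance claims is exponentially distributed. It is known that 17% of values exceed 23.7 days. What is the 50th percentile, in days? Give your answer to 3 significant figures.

9.27

e^(−λ·23.7) = 0.17 ⇒ λ = −ln(0.17)/23.7 = 0.0747661.
50th percentile: 1 − e^(−λt) = 0.5, t = −ln(0.5)/λ = 9.27087 days.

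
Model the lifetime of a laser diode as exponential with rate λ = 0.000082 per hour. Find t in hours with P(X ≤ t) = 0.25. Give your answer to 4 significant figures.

3508

Set 1 − e^(−λt) = 0.25, so t = −ln(0.75)/λ = 0.28768/0.000082 ≈ 3508.32 hours.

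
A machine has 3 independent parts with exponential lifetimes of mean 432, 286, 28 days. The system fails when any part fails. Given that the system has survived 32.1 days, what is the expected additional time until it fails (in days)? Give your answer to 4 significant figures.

First-failure rate Σλ = 1/432 + 1/286 + 1/28 = 0.0415256.
By memorylessness the expected residual is 1/Σλ = 24.0815 days, regardless of the 32.1 already elapsed.

24.08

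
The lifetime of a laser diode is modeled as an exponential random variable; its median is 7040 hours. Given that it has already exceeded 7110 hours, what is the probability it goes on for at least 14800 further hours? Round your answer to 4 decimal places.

0.2329

For an exponential, median = ln(2)/λ, so λ = ln 2 / 7040 = 0.0000984584 per hour.
By the memoryless property, P(X > 7110+14800 | X > 7110) = P(X > 14800).
P(X > 14800) = e^(−1.4572) ≈ 0.2329.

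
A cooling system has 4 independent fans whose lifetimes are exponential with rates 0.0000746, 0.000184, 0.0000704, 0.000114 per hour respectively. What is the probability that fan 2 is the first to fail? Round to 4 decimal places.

0.4153

The time to first failure is exponential with rate Σλ = 0.0000746 + 0.000184 + 0.0000704 + 0.000114 = 0.000443.
P(fan 2 first) = λ_2/Σλ = 0.000184/0.000443 ≈ 0.4153.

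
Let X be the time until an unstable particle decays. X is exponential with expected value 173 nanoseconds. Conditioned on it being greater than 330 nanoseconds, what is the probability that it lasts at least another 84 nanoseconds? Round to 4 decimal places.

0.6154

The rate is λ = 1/173 = 0.00578035 per nanosecond.
By the memoryless property, P(X > 330+84 | X > 330) = P(X > 84).
P(X > 84) = e^(−0.48555) ≈ 0.6154.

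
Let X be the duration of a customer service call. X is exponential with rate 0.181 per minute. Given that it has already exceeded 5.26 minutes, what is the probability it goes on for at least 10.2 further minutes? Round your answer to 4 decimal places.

0.1578

By the memoryless property, P(X > 5.26+10.2 | X > 5.26) = P(X > 10.2).
P(X > 10.2) = e^(−1.8462) ≈ 0.1578.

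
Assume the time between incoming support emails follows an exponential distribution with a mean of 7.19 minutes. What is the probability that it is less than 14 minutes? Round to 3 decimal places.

0.857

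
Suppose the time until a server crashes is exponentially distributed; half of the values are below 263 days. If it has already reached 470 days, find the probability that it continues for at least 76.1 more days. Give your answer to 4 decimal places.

For an exponential, median = ln(2)/λ, so λ = ln 2 / 263 = 0.00263554 per day.
P(X > s+t | X > s) = e^(−λ(s+t))/e^(−λs) = e^(−λt), independent of s = 470.
P(X > 76.1) = e^(−0.20056) ≈ 0.8183.

0.8183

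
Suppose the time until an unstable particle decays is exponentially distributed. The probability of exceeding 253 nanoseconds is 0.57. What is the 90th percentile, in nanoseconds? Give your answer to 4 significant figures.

1036

e^(−λ·253) = 0.57 ⇒ λ = −ln(0.57)/253 = 0.00222181.
90th percentile: 1 − e^(−λt) = 0.9, t = −ln(0.1)/λ = 1036.35 nanoseconds.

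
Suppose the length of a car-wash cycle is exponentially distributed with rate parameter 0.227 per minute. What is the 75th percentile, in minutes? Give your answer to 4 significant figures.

6.107

Set 1 − e^(−λt) = 0.75, so t = −ln(0.25)/λ = 1.3863/0.227 ≈ 6.10702 minutes.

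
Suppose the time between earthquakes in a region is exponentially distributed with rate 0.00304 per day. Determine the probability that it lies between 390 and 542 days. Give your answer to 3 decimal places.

0.113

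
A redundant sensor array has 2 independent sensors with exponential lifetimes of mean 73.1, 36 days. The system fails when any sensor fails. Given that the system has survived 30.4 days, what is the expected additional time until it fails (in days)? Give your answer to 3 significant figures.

First-failure rate Σλ = 1/73.1 + 1/36 = 0.0414577.
By memorylessness the expected residual is 1/Σλ = 24.121 days, regardless of the 30.4 already elapsed.

24.1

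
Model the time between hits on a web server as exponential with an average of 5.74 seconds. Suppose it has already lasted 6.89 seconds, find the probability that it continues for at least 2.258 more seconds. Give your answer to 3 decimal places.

The rate is λ = 1/5.74 = 0.174216 per second.
The exponential is memoryless, so the remaining time is again Exp(λ): the condition X > 6.89 is irrelevant.
P(X > 2.258) = e^(−0.39338) ≈ 0.675.

0.675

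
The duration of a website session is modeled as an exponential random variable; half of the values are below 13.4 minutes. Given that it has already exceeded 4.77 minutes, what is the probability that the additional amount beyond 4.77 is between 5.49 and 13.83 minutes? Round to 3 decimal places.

For an exponential, median = ln(2)/λ, so λ = ln 2 / 13.4 = 0.0517274 per minute.
Memoryless: the residual past 4.77 is again Exp(λ).
P(5.49 < residual < 13.83) = e^(−λ·5.49) − e^(−λ·13.83) = 0.75278 − 0.48900 ≈ 0.264.

0.264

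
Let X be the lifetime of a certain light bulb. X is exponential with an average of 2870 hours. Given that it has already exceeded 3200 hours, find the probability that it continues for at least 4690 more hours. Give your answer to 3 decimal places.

0.195

The rate is λ = 1/2870 = 0.000348432 per hour.
P(X > s+t | X > s) = e^(−λ(s+t))/e^(−λs) = e^(−λt), independent of s = 3200.
P(X > 4690) = e^(−1.6341) ≈ 0.195.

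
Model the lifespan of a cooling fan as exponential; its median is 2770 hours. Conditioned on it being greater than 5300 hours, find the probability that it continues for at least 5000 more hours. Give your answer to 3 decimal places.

0.286

For an exponential, median = ln(2)/λ, so λ = ln 2 / 2770 = 0.000250234 per hour.
The exponential is memoryless, so the remaining time is again Exp(λ): the condition X > 5300 is irrelevant.
P(X > 5000) = e^(−1.2512) ≈ 0.286.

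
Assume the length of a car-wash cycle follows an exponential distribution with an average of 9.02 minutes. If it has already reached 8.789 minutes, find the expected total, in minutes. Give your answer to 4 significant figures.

The rate is λ = 1/9.02 = 0.110865 per minute.
By memorylessness, E[X | X > 8.789] = 8.789 + 1/λ = 8.789 + 9.02 = 17.809 minutes.

17.81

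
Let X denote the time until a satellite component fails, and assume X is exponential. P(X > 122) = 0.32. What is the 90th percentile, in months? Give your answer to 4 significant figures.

246.5

e^(−λ·122) = 0.32 ⇒ λ = −ln(0.32)/122 = 0.00933963.
90th percentile: 1 − e^(−λt) = 0.9, t = −ln(0.1)/λ = 246.539 months.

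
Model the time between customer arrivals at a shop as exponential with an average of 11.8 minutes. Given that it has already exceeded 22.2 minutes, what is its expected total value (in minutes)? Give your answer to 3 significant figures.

34.0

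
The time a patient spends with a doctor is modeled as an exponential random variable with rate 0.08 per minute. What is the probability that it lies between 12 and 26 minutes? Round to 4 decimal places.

0.2580

P(12 < X < 26) = e^(−λ·12) − e^(−λ·26) = 0.38289 − 0.12493 ≈ 0.2580.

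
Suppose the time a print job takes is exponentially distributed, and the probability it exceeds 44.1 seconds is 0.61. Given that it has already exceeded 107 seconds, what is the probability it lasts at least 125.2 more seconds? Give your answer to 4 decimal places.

From e^(−λ·44.1) = 0.61, λ = −ln(0.61)/44.1 = 0.0112085.
Memoryless: P(X > 107+125.2 | X > 107) = P(X > 125.2) = e^(−0.0112085·125.2) ≈ 0.2458.

0.2458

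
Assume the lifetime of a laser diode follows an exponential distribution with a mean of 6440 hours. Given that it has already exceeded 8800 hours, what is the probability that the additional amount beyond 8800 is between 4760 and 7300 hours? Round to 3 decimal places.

The rate is λ = 1/6440 = 0.00015528 per hour.
Memoryless: the residual past 8800 is again Exp(λ).
P(4760 < residual < 7300) = e^(−λ·4760) − e^(−λ·7300) = 0.47753 − 0.32189 ≈ 0.156.

0.156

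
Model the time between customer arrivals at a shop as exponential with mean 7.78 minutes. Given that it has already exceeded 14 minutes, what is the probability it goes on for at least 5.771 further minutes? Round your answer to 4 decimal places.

0.4763

The rate is λ = 1/7.78 = 0.128535 per minute.
P(X > s+t | X > s) = e^(−λ(s+t))/e^(−λs) = e^(−λt), independent of s = 14.
P(X > 5.771) = e^(−0.74177) ≈ 0.4763.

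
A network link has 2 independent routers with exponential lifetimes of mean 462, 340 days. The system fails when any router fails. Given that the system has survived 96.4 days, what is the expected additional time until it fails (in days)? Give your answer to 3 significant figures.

First-failure rate Σλ = 1/462 + 1/340 = 0.00510568.
By memorylessness the expected residual is 1/Σλ = 195.86 days, regardless of the 96.4 already elapsed.

196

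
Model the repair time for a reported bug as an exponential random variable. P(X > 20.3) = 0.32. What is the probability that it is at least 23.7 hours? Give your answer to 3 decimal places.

0.264

e^(−λ·20.3) = 0.32 ⇒ λ = −ln(0.32)/20.3 = 0.0561298.
P(X > 23.7) = e^(−0.0561298·23.7) = e^(−1.3303) ≈ 0.264.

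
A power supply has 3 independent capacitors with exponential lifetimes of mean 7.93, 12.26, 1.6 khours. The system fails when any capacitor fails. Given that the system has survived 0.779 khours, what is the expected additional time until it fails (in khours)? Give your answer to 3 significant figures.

First-failure rate Σλ = 1/7.93 + 1/12.26 + 1/1.6 = 0.832669.
By memorylessness the expected residual is 1/Σλ = 1.20096 khours, regardless of the 0.779 already elapsed.

1.20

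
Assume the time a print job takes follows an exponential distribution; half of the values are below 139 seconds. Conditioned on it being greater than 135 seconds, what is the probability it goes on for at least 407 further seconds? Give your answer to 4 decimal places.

0.1314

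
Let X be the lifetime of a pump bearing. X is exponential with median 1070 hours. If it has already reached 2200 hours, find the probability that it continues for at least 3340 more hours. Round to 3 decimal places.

For an exponential, median = ln(2)/λ, so λ = ln 2 / 1070 = 0.000647801 per hour.
P(X > s+t | X > s) = e^(−λ(s+t))/e^(−λs) = e^(−λt), independent of s = 2200.
P(X > 3340) = e^(−2.1637) ≈ 0.115.

0.115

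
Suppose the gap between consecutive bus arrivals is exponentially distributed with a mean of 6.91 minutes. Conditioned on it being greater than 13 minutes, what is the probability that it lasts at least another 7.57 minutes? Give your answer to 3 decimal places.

The rate is λ = 1/6.91 = 0.144718 per minute.
P(X > s+t | X > s) = e^(−λ(s+t))/e^(−λs) = e^(−λt), independent of s = 13.
P(X > 7.57) = e^(−1.0955) ≈ 0.334.

0.334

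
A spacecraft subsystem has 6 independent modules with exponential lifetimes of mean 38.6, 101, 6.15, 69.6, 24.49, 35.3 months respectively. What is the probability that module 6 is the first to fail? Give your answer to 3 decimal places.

Rates: λ_i = 1/mean_i → 0.0259067, 0.00990099, 0.162602, 0.0143678, 0.040833, 0.0283286; Σλ = 0.281939.
P(module 6 first) = λ_6/Σλ = 0.0283286/0.281939 ≈ 0.100.

0.100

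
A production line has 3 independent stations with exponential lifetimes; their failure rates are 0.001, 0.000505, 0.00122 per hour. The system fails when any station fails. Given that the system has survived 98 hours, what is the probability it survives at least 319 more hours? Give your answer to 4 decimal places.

0.4193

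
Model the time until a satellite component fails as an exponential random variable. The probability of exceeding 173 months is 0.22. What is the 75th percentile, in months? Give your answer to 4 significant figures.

e^(−λ·173) = 0.22 ⇒ λ = −ln(0.22)/173 = 0.00875218.
75th percentile: 1 − e^(−λt) = 0.75, t = −ln(0.25)/λ = 158.394 months.

158.4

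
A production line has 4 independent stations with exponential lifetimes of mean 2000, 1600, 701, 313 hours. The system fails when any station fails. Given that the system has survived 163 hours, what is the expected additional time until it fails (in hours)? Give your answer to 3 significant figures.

174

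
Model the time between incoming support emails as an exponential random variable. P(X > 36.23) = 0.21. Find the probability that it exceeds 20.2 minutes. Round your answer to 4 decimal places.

e^(−λ·36.23) = 0.21 ⇒ λ = −ln(0.21)/36.23 = 0.0430761.
P(X > 20.2) = e^(−0.0430761·20.2) = e^(−0.87014) ≈ 0.4189.

0.4189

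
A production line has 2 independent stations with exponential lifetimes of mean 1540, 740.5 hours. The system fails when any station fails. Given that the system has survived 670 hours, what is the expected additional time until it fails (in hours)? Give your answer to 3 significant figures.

500

First-failure rate Σλ = 1/1540 + 1/740.5 = 0.00199979.
By memorylessness the expected residual is 1/Σλ = 500.053 hours, regardless of the 670 already elapsed.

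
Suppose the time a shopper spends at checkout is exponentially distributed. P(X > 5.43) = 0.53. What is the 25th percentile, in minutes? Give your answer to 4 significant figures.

e^(−λ·5.43) = 0.53 ⇒ λ = −ln(0.53)/5.43 = 0.11692.
25th percentile: 1 − e^(−λt) = 0.25, t = −ln(0.75)/λ = 2.46049 minutes.

2.460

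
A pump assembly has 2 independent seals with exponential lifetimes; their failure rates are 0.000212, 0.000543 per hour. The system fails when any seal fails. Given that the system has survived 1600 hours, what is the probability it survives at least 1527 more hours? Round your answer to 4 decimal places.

0.3157

Time to first failure ~ Exp(Σλ) with Σλ = 0.000755.
By memorylessness, P(T > 1600+1527 | T > 1600) = P(T > 1527) = e^(−0.000755·1527) ≈ 0.3157.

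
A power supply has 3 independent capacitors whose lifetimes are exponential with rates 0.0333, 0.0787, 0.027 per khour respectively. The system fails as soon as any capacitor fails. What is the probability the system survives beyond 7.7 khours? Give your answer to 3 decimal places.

The time to first failure is exponential with rate Σλ = 0.0333 + 0.0787 + 0.027 = 0.139.
P(min > 7.7) = e^(−0.139·7.7) = e^(−1.0703) ≈ 0.343.

0.343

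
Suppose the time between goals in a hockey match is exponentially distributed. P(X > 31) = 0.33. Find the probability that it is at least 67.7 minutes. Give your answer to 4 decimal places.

e^(−λ·31) = 0.33 ⇒ λ = −ln(0.33)/31 = 0.0357633.
P(X > 67.7) = e^(−0.0357633·67.7) = e^(−2.4212) ≈ 0.0888.

0.0888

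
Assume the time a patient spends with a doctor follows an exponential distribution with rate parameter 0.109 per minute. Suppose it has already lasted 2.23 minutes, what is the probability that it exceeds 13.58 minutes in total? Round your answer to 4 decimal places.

The exponential is memoryless, so the remaining time is again Exp(λ): the condition X > 2.23 is irrelevant.
P(X > 11.35) = e^(−1.2371) ≈ 0.2902.

0.2902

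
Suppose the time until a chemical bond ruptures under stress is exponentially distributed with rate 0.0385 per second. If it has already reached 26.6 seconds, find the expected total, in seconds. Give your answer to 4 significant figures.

By memorylessness, E[X | X > 26.6] = 26.6 + 1/λ = 26.6 + 25.974 = 52.574 seconds.

52.57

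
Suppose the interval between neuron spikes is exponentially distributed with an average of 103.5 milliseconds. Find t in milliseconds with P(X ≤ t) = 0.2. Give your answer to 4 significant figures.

23.10

The rate is λ = 1/103.5 = 0.00966184 per millisecond.
Set 1 − e^(−λt) = 0.2, so t = −ln(0.8)/λ = 0.22314/0.00966184 ≈ 23.0954 milliseconds.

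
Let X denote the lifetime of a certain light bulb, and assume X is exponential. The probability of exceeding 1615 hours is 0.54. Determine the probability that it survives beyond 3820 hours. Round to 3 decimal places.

0.233

e^(−λ·1615) = 0.54 ⇒ λ = −ln(0.54)/1615 = 0.000381539.
P(X > 3820) = e^(−0.000381539·3820) = e^(−1.4575) ≈ 0.233.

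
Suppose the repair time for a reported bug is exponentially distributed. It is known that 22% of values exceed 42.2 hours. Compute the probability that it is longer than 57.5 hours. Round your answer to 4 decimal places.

e^(−λ·42.2) = 0.22 ⇒ λ = −ln(0.22)/42.2 = 0.0358798.
P(X > 57.5) = e^(−0.0358798·57.5) = e^(−2.0631) ≈ 0.1271.

0.1271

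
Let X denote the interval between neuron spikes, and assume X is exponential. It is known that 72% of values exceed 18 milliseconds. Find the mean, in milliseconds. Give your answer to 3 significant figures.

54.8

e^(−λ·18) = 0.72 ⇒ λ = −ln(0.72)/18 = 0.0182502.
Mean = 1/λ = 54.7938 milliseconds.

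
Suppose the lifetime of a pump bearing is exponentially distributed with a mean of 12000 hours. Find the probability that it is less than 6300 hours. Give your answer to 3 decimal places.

0.408

The rate is λ = 1/12000 = 0.0000833333 per hour.
P(X ≤ 6300) = 1 − e^(−λ·6300) = 1 − e^(−0.525) ≈ 0.408.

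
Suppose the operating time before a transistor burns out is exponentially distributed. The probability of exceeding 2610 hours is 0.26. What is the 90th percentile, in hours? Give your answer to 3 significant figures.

4460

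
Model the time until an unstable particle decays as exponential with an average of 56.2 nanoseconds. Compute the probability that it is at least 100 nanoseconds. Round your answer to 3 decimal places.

The rate is λ = 1/56.2 = 0.0177936 per nanosecond.
P(X > 100) = e^(−λ·100) = e^(−1.7794) ≈ 0.169.

0.169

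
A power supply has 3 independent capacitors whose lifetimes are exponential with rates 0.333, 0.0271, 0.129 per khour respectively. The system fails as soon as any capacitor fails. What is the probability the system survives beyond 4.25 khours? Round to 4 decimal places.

The time to first failure is exponential with rate Σλ = 0.333 + 0.0271 + 0.129 = 0.4891.
P(min > 4.25) = e^(−0.4891·4.25) = e^(−2.0787) ≈ 0.1251.

0.1251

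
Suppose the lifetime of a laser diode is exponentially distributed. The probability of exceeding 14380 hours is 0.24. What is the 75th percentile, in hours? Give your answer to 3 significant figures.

e^(−λ·14380) = 0.24 ⇒ λ = −ln(0.24)/14380 = 0.0000992431.
75th percentile: 1 − e^(−λt) = 0.75, t = −ln(0.25)/λ = 13968.7 hours.

14000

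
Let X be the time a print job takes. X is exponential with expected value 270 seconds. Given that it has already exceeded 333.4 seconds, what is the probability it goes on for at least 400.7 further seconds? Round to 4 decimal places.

The rate is λ = 1/270 = 0.0037037 per second.
By the memoryless property, P(X > 333.4+400.7 | X > 333.4) = P(X > 400.7).
P(X > 400.7) = e^(−1.4841) ≈ 0.2267.

0.2267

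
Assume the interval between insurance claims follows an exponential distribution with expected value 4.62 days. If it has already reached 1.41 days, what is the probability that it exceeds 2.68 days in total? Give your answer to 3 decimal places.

0.760

The rate is λ = 1/4.62 = 0.21645 per day.
By the memoryless property, P(X > 1.41+1.27 | X > 1.41) = P(X > 1.27).
P(X > 1.27) = e^(−0.27489) ≈ 0.760.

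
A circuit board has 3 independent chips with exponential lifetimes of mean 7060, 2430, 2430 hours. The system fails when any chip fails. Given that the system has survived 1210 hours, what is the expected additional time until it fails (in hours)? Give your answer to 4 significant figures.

1037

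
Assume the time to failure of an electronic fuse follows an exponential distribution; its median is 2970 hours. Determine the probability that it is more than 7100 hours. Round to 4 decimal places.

For an exponential, median = ln(2)/λ, so λ = ln 2 / 2970 = 0.000233383 per hour.
P(X > 7100) = e^(−λ·7100) = e^(−1.657) ≈ 0.1907.

0.1907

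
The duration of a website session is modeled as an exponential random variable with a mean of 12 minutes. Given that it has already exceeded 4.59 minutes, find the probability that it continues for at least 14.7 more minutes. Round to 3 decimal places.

0.294

The rate is λ = 1/12 = 0.0833333 per minute.
The exponential is memoryless, so the remaining time is again Exp(λ): the condition X > 4.59 is irrelevant.
P(X > 14.7) = e^(−1.225) ≈ 0.294.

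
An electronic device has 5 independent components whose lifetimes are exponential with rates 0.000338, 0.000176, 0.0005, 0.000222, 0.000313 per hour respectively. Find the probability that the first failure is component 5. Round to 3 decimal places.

0.202

The time to first failure is exponential with rate Σλ = 0.000338 + 0.000176 + 0.0005 + 0.000222 + 0.000313 = 0.001549.
P(component 5 first) = λ_5/Σλ = 0.000313/0.001549 ≈ 0.202.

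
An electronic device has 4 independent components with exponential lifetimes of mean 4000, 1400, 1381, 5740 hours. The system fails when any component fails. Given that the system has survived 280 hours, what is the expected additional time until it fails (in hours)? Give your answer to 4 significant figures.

First-failure rate Σλ = 1/4000 + 1/1400 + 1/1381 + 1/5740 = 0.00186261.
By memorylessness the expected residual is 1/Σλ = 536.88 hours, regardless of the 280 already elapsed.

536.9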